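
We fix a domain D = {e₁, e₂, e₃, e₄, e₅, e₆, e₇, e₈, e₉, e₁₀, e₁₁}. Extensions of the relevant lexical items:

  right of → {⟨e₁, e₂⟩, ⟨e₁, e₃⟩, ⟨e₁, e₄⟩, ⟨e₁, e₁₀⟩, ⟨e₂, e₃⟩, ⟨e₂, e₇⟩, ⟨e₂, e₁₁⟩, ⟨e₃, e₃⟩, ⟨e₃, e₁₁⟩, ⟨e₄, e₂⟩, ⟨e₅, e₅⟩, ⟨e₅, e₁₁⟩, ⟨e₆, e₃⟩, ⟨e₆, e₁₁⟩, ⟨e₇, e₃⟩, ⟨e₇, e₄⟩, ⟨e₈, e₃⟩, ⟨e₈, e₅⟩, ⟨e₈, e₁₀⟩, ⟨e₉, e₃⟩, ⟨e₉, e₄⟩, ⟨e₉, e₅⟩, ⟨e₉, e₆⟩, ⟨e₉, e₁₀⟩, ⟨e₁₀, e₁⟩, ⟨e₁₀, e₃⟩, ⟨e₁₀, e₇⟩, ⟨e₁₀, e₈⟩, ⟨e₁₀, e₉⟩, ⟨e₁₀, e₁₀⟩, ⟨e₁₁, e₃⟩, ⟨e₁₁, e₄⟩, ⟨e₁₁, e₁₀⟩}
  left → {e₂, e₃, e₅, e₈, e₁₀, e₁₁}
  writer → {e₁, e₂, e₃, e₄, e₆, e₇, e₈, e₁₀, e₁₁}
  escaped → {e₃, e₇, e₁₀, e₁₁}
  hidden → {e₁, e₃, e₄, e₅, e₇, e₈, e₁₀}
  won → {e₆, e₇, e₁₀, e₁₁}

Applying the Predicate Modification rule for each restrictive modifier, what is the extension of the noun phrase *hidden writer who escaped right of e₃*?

{e₃, e₇, e₁₀}

⟦who escaped⟧ = ⟦escaped⟧ = {e₃, e₇, e₁₀, e₁₁}
⟦right of e₃⟧ = {x : ⟨x, e₃⟩ ∈ ⟦right of⟧} = {e₁, e₂, e₃, e₆, e₇, e₈, e₉, e₁₀, e₁₁}
⟦writer⟧ = {e₁, e₂, e₃, e₄, e₆, e₇, e₈, e₁₀, e₁₁}
… ∩ ⟦who escaped⟧ = {e₁, e₂, e₃, e₄, e₆, e₇, e₈, e₁₀, e₁₁} ∩ {e₃, e₇, e₁₀, e₁₁} = {e₃, e₇, e₁₀, e₁₁}
… ∩ ⟦right of e₃⟧ = {e₃, e₇, e₁₀, e₁₁} ∩ {e₁, e₂, e₃, e₆, e₇, e₈, e₉, e₁₀, e₁₁} = {e₃, e₇, e₁₀, e₁₁}
… ∩ ⟦hidden⟧ = {e₃, e₇, e₁₀, e₁₁} ∩ {e₁, e₃, e₄, e₅, e₇, e₈, e₁₀} = {e₃, e₇, e₁₀}
So ⟦hidden writer who escaped right of e₃⟧ = {e₃, e₇, e₁₀}.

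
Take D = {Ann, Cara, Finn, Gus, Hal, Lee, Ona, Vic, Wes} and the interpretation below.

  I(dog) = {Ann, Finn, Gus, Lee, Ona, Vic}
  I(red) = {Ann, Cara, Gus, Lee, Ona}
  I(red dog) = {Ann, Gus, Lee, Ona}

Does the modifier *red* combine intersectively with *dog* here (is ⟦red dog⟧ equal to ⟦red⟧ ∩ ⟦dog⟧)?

⟦red⟧ ∩ ⟦dog⟧ = {Ann, Cara, Gus, Lee, Ona} ∩ {Ann, Finn, Gus, Lee, Ona, Vic} = {Ann, Gus, Lee, Ona}
Observed ⟦red dog⟧ = {Ann, Gus, Lee, Ona}.
These coincide, so the modifier is intersective here.

yes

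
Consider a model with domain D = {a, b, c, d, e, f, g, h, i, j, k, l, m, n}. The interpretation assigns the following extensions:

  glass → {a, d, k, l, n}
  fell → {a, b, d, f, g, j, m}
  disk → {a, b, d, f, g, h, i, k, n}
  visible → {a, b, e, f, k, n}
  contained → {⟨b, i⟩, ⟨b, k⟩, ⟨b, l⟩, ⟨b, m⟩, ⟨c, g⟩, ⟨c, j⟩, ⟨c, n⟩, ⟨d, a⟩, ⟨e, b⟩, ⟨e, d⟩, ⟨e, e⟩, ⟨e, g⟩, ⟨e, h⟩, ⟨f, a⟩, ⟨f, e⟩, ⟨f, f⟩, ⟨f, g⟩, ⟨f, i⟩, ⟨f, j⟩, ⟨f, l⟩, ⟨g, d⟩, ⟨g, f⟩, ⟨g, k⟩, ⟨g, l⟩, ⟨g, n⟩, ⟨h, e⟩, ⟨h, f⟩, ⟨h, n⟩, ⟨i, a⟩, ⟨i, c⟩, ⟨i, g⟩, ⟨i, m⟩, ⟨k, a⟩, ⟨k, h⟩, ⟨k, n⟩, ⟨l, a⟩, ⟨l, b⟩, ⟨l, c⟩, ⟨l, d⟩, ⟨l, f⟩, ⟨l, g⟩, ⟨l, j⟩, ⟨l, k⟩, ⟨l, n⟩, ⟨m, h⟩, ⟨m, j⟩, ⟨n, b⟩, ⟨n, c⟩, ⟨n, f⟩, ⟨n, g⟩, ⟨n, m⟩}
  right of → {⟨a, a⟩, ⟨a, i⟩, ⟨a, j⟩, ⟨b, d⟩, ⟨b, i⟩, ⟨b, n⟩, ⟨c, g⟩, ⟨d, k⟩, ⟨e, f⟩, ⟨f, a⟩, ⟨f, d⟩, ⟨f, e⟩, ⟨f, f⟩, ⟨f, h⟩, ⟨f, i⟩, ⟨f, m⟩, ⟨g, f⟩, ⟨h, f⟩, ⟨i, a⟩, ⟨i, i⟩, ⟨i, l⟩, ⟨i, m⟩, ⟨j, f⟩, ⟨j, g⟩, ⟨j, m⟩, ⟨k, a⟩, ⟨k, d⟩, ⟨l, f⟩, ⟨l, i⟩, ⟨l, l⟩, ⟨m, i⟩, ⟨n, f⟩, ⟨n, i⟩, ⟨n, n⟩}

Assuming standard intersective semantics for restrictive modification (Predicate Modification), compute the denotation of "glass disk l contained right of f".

{n}

⟦l contained⟧ = {x : ⟨l, x⟩ ∈ ⟦contained⟧} = {a, b, c, d, f, g, j, k, n}
⟦right of f⟧ = {x : ⟨x, f⟩ ∈ ⟦right of⟧} = {e, f, g, h, j, l, n}
⟦disk⟧ = {a, b, d, f, g, h, i, k, n}
… ∩ ⟦l contained⟧ = {a, b, d, f, g, h, i, k, n} ∩ {a, b, c, d, f, g, j, k, n} = {a, b, d, f, g, k, n}
… ∩ ⟦right of f⟧ = {a, b, d, f, g, k, n} ∩ {e, f, g, h, j, l, n} = {f, g, n}
… ∩ ⟦glass⟧ = {f, g, n} ∩ {a, d, k, l, n} = {n}
So ⟦glass disk l contained right of f⟧ = {n}.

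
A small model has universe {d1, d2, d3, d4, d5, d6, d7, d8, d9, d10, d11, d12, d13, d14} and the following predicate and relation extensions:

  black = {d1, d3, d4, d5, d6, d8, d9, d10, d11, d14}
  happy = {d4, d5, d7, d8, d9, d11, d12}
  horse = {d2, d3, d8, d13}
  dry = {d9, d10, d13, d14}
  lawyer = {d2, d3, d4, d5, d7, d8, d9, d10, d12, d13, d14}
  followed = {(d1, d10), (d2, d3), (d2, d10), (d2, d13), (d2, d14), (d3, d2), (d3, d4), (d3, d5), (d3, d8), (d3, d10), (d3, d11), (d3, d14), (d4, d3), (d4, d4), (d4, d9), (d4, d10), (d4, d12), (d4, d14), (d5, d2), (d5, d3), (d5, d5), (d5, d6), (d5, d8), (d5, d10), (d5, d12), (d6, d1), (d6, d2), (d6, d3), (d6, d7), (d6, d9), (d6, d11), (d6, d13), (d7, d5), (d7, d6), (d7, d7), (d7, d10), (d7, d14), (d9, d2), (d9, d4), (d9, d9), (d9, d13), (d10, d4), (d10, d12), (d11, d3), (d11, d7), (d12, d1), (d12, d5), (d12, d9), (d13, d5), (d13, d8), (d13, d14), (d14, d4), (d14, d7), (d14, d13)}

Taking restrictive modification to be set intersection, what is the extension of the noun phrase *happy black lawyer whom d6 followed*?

⟦whom d6 followed⟧ = {x : ⟨d6, x⟩ ∈ ⟦followed⟧} = {d1, d2, d3, d7, d9, d11, d13}
⟦lawyer⟧ = {d2, d3, d4, d5, d7, d8, d9, d10, d12, d13, d14}
… ∩ ⟦whom d6 followed⟧ = {d2, d3, d4, d5, d7, d8, d9, d10, d12, d13, d14} ∩ {d1, d2, d3, d7, d9, d11, d13} = {d2, d3, d7, d9, d13}
… ∩ ⟦happy⟧ = {d2, d3, d7, d9, d13} ∩ {d4, d5, d7, d8, d9, d11, d12} = {d7, d9}
… ∩ ⟦black⟧ = {d7, d9} ∩ {d1, d3, d4, d5, d6, d8, d9, d10, d11, d14} = {d9}
So ⟦happy black lawyer whom d6 followed⟧ = {d9}.

{d9}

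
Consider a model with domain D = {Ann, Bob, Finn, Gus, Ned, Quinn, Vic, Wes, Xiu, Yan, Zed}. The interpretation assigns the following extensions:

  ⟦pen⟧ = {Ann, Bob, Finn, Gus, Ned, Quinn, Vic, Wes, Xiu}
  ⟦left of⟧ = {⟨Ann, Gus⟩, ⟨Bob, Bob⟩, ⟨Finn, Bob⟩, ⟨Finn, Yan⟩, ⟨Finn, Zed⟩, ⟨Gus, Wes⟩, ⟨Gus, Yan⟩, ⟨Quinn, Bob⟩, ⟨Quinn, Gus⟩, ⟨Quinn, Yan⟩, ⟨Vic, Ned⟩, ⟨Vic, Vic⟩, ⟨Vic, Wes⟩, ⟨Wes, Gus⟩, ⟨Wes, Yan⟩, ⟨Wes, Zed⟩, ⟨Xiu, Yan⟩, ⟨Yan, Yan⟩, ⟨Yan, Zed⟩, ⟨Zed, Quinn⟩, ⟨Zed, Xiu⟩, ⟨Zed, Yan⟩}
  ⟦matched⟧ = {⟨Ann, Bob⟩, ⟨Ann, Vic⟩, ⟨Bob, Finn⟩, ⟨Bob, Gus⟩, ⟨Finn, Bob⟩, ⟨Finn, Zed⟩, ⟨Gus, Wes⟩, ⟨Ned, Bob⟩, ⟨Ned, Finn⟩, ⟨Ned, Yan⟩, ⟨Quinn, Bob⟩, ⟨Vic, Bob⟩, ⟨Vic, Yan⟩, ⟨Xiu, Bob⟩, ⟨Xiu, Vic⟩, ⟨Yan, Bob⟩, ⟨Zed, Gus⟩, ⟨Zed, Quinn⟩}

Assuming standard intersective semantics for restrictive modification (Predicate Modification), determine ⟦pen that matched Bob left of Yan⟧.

⟦that matched Bob⟧ = {x : ⟨x, Bob⟩ ∈ ⟦matched⟧} = {Ann, Finn, Ned, Quinn, Vic, Xiu, Yan}
⟦left of Yan⟧ = {x : ⟨x, Yan⟩ ∈ ⟦left of⟧} = {Finn, Gus, Quinn, Wes, Xiu, Yan, Zed}
⟦pen⟧ = {Ann, Bob, Finn, Gus, Ned, Quinn, Vic, Wes, Xiu}
… ∩ ⟦that matched Bob⟧ = {Ann, Bob, Finn, Gus, Ned, Quinn, Vic, Wes, Xiu} ∩ {Ann, Finn, Ned, Quinn, Vic, Xiu, Yan} = {Ann, Finn, Ned, Quinn, Vic, Xiu}
… ∩ ⟦left of Yan⟧ = {Ann, Finn, Ned, Quinn, Vic, Xiu} ∩ {Finn, Gus, Quinn, Wes, Xiu, Yan, Zed} = {Finn, Quinn, Xiu}
So ⟦pen that matched Bob left of Yan⟧ = {Finn, Quinn, Xiu}.

{Finn, Quinn, Xiu}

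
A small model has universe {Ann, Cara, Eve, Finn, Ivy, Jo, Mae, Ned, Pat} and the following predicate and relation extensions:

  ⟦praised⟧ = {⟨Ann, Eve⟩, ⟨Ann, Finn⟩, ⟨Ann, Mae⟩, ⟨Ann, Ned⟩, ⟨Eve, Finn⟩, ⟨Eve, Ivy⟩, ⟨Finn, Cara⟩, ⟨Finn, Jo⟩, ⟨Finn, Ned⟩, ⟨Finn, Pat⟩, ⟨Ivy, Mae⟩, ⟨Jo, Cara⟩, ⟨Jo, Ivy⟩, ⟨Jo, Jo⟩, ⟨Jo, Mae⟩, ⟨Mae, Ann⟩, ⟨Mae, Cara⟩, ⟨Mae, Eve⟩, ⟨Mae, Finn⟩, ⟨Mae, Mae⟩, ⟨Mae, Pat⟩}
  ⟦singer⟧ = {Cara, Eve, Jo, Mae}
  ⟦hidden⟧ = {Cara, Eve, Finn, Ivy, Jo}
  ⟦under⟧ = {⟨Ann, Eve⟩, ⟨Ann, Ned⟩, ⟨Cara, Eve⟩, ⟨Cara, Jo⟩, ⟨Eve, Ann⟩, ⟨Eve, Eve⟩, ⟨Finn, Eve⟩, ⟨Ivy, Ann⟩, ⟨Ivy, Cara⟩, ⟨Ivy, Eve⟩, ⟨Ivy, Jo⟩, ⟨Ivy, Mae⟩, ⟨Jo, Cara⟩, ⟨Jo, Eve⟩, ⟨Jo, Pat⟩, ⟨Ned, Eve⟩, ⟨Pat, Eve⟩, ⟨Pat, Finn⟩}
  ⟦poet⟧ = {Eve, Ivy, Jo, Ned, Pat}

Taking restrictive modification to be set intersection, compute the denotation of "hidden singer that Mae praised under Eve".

{Cara, Eve}

⟦that Mae praised⟧ = {x : ⟨Mae, x⟩ ∈ ⟦praised⟧} = {Ann, Cara, Eve, Finn, Mae, Pat}
⟦under Eve⟧ = {x : ⟨x, Eve⟩ ∈ ⟦under⟧} = {Ann, Cara, Eve, Finn, Ivy, Jo, Ned, Pat}
⟦singer⟧ = {Cara, Eve, Jo, Mae}
… ∩ ⟦that Mae praised⟧ = {Cara, Eve, Jo, Mae} ∩ {Ann, Cara, Eve, Finn, Mae, Pat} = {Cara, Eve, Mae}
… ∩ ⟦under Eve⟧ = {Cara, Eve, Mae} ∩ {Ann, Cara, Eve, Finn, Ivy, Jo, Ned, Pat} = {Cara, Eve}
… ∩ ⟦hidden⟧ = {Cara, Eve} ∩ {Cara, Eve, Finn, Ivy, Jo} = {Cara, Eve}
So ⟦hidden singer that Mae praised under Eve⟧ = {Cara, Eve}.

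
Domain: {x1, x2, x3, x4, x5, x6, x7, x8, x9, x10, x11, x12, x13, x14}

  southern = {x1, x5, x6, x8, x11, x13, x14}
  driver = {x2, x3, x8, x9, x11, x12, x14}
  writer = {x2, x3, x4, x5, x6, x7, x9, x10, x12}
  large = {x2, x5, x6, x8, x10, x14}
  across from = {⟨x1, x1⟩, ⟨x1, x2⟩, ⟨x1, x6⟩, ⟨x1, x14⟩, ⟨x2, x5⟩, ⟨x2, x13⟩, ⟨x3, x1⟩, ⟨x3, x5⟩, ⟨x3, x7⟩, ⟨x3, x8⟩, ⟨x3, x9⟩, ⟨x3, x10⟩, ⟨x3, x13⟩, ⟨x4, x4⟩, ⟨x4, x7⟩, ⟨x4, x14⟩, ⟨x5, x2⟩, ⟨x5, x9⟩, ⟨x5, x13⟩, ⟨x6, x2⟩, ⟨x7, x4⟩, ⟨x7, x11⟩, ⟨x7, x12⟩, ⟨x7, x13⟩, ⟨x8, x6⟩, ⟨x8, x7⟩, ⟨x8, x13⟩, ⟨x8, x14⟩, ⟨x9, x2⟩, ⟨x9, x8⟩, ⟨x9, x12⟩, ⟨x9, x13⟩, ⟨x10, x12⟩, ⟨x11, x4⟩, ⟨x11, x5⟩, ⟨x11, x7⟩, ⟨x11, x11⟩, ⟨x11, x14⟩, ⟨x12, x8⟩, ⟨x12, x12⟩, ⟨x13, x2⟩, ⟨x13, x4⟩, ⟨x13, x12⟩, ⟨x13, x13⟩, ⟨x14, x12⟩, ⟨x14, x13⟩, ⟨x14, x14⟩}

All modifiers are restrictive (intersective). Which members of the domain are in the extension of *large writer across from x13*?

{x2, x5}

⟦across from x13⟧ = {x : ⟨x, x13⟩ ∈ ⟦across from⟧} = {x2, x3, x5, x7, x8, x9, x13, x14}
⟦writer⟧ = {x2, x3, x4, x5, x6, x7, x9, x10, x12}
… ∩ ⟦across from x13⟧ = {x2, x3, x4, x5, x6, x7, x9, x10, x12} ∩ {x2, x3, x5, x7, x8, x9, x13, x14} = {x2, x3, x5, x7, x9}
… ∩ ⟦large⟧ = {x2, x3, x5, x7, x9} ∩ {x2, x5, x6, x8, x10, x14} = {x2, x5}
So ⟦large writer across from x13⟧ = {x2, x5}.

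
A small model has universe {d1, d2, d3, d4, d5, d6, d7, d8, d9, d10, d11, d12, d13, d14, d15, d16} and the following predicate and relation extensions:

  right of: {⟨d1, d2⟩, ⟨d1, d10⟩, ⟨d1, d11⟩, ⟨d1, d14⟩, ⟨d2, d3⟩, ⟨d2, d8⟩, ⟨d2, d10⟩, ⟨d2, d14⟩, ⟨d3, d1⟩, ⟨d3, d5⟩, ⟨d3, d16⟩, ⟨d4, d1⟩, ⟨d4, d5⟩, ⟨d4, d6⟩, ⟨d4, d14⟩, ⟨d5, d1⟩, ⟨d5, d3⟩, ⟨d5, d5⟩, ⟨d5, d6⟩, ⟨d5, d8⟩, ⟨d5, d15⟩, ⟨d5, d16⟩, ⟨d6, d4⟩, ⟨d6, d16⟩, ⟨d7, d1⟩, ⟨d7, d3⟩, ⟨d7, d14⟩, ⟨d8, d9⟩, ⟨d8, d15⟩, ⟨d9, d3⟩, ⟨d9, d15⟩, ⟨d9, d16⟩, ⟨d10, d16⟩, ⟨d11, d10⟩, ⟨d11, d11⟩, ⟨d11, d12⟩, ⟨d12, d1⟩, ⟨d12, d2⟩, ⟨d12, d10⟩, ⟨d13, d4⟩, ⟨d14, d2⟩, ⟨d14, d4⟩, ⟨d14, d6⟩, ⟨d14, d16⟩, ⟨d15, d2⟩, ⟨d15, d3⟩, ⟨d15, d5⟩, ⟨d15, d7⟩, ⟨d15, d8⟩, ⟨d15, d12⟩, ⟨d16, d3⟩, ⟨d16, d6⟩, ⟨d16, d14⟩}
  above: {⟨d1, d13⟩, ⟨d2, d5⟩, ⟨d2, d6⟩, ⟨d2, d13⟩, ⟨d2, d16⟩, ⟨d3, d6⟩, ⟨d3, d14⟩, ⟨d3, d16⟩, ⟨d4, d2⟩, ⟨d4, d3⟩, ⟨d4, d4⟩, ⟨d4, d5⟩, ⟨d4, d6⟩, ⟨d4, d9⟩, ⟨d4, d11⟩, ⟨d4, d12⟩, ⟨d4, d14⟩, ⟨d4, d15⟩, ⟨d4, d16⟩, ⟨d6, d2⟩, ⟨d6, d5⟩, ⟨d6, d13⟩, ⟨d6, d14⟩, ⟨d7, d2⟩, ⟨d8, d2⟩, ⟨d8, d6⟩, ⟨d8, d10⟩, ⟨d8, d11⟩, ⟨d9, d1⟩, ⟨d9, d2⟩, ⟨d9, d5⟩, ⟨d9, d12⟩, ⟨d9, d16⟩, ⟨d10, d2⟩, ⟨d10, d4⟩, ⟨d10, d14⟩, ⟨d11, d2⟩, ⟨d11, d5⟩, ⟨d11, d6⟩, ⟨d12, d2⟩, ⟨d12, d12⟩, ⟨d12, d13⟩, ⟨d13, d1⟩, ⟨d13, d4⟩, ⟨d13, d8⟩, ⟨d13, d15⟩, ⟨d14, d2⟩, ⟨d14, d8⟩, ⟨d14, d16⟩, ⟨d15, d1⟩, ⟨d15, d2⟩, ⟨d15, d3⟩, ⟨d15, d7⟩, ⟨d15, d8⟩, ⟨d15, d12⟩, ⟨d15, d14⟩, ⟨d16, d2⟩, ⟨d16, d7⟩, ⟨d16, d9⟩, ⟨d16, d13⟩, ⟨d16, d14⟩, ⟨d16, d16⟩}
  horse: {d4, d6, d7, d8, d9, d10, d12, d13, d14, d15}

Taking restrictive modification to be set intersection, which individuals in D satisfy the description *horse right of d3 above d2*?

{d7, d9, d15}

⟦right of d3⟧ = {x : ⟨x, d3⟩ ∈ ⟦right of⟧} = {d2, d5, d7, d9, d15, d16}
⟦above d2⟧ = {x : ⟨x, d2⟩ ∈ ⟦above⟧} = {d4, d6, d7, d8, d9, d10, d11, d12, d14, d15, d16}
⟦horse⟧ = {d4, d6, d7, d8, d9, d10, d12, d13, d14, d15}
… ∩ ⟦right of d3⟧ = {d4, d6, d7, d8, d9, d10, d12, d13, d14, d15} ∩ {d2, d5, d7, d9, d15, d16} = {d7, d9, d15}
… ∩ ⟦above d2⟧ = {d7, d9, d15} ∩ {d4, d6, d7, d8, d9, d10, d11, d12, d14, d15, d16} = {d7, d9, d15}
So ⟦horse right of d3 above d2⟧ = {d7, d9, d15}.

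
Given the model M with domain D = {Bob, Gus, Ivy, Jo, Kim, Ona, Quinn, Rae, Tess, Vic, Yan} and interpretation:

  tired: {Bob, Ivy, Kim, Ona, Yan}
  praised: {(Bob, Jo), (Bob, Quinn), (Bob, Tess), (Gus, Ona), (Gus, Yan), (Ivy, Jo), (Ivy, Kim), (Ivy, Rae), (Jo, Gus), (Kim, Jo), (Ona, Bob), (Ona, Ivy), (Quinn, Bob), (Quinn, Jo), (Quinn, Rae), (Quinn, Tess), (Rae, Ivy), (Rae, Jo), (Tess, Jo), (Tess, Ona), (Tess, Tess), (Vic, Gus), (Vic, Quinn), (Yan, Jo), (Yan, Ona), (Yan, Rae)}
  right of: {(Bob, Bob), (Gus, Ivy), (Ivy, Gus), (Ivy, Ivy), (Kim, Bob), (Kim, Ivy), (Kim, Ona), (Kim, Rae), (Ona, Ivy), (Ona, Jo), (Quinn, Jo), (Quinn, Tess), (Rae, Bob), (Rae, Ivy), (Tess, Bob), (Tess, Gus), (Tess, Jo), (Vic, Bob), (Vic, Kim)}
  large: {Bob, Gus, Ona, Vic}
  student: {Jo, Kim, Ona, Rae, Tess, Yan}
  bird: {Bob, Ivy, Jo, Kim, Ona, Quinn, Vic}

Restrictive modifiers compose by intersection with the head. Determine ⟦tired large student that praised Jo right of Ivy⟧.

∅

⟦that praised Jo⟧ = {x : ⟨x, Jo⟩ ∈ ⟦praised⟧} = {Bob, Ivy, Kim, Quinn, Rae, Tess, Yan}
⟦right of Ivy⟧ = {x : ⟨x, Ivy⟩ ∈ ⟦right of⟧} = {Gus, Ivy, Kim, Ona, Rae}
⟦student⟧ = {Jo, Kim, Ona, Rae, Tess, Yan}
… ∩ ⟦that praised Jo⟧ = {Jo, Kim, Ona, Rae, Tess, Yan} ∩ {Bob, Ivy, Kim, Quinn, Rae, Tess, Yan} = {Kim, Rae, Tess, Yan}
… ∩ ⟦right of Ivy⟧ = {Kim, Rae, Tess, Yan} ∩ {Gus, Ivy, Kim, Ona, Rae} = {Kim, Rae}
… ∩ ⟦tired⟧ = {Kim, Rae} ∩ {Bob, Ivy, Kim, Ona, Yan} = {Kim}
… ∩ ⟦large⟧ = {Kim} ∩ {Bob, Gus, Ona, Vic} = ∅
So ⟦tired large student that praised Jo right of Ivy⟧ = ∅.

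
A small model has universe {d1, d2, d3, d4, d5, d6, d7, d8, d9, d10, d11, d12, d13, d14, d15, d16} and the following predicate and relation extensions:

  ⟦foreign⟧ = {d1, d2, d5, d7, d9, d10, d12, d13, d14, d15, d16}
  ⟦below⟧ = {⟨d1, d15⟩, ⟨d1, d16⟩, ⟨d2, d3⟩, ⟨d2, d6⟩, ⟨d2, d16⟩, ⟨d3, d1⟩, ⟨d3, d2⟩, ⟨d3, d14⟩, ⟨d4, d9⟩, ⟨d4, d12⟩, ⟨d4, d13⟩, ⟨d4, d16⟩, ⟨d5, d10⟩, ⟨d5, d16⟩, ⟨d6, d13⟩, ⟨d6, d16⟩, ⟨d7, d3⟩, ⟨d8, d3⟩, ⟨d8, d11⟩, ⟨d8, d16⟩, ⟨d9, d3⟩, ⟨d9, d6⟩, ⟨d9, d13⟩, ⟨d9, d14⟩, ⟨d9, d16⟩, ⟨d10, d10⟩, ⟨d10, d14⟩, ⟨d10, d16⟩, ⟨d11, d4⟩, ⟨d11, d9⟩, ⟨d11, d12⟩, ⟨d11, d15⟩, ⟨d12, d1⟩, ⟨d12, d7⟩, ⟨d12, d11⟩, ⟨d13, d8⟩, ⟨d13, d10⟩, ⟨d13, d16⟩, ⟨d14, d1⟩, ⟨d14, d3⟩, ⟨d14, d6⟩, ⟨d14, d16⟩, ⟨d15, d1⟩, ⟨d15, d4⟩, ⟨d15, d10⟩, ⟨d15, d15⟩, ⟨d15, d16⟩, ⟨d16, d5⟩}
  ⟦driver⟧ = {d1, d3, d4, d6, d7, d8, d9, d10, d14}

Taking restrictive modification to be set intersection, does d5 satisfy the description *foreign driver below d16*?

no

⟦below d16⟧ = {x : ⟨x, d16⟩ ∈ ⟦below⟧} = {d1, d2, d4, d5, d6, d8, d9, d10, d13, d14, d15}
⟦driver⟧ = {d1, d3, d4, d6, d7, d8, d9, d10, d14}
… ∩ ⟦below d16⟧ = {d1, d3, d4, d6, d7, d8, d9, d10, d14} ∩ {d1, d2, d4, d5, d6, d8, d9, d10, d13, d14, d15} = {d1, d4, d6, d8, d9, d10, d14}
… ∩ ⟦foreign⟧ = {d1, d4, d6, d8, d9, d10, d14} ∩ {d1, d2, d5, d7, d9, d10, d12, d13, d14, d15, d16} = {d1, d9, d10, d14}
⟦foreign driver below d16⟧ = {d1, d9, d10, d14}; d5 ∉ this set.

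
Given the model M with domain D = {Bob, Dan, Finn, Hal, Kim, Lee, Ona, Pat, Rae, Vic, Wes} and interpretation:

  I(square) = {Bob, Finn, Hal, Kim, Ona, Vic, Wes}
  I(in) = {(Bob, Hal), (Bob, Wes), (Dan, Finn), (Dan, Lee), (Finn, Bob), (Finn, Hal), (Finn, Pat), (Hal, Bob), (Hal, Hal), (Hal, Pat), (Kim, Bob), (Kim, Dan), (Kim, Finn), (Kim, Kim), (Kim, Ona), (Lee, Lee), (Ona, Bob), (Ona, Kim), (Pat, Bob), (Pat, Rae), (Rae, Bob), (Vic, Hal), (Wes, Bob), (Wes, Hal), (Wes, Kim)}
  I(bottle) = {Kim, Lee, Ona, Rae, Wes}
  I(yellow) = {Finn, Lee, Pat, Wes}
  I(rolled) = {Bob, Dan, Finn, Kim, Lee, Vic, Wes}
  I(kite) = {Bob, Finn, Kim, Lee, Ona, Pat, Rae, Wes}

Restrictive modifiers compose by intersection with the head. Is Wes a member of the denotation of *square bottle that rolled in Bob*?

yes

⟦that rolled⟧ = ⟦rolled⟧ = {Bob, Dan, Finn, Kim, Lee, Vic, Wes}
⟦in Bob⟧ = {x : ⟨x, Bob⟩ ∈ ⟦in⟧} = {Finn, Hal, Kim, Ona, Pat, Rae, Wes}
⟦bottle⟧ = {Kim, Lee, Ona, Rae, Wes}
… ∩ ⟦that rolled⟧ = {Kim, Lee, Ona, Rae, Wes} ∩ {Bob, Dan, Finn, Kim, Lee, Vic, Wes} = {Kim, Lee, Wes}
… ∩ ⟦in Bob⟧ = {Kim, Lee, Wes} ∩ {Finn, Hal, Kim, Ona, Pat, Rae, Wes} = {Kim, Wes}
… ∩ ⟦square⟧ = {Kim, Wes} ∩ {Bob, Finn, Hal, Kim, Ona, Vic, Wes} = {Kim, Wes}
⟦square bottle that rolled in Bob⟧ = {Kim, Wes}; Wes ∈ this set.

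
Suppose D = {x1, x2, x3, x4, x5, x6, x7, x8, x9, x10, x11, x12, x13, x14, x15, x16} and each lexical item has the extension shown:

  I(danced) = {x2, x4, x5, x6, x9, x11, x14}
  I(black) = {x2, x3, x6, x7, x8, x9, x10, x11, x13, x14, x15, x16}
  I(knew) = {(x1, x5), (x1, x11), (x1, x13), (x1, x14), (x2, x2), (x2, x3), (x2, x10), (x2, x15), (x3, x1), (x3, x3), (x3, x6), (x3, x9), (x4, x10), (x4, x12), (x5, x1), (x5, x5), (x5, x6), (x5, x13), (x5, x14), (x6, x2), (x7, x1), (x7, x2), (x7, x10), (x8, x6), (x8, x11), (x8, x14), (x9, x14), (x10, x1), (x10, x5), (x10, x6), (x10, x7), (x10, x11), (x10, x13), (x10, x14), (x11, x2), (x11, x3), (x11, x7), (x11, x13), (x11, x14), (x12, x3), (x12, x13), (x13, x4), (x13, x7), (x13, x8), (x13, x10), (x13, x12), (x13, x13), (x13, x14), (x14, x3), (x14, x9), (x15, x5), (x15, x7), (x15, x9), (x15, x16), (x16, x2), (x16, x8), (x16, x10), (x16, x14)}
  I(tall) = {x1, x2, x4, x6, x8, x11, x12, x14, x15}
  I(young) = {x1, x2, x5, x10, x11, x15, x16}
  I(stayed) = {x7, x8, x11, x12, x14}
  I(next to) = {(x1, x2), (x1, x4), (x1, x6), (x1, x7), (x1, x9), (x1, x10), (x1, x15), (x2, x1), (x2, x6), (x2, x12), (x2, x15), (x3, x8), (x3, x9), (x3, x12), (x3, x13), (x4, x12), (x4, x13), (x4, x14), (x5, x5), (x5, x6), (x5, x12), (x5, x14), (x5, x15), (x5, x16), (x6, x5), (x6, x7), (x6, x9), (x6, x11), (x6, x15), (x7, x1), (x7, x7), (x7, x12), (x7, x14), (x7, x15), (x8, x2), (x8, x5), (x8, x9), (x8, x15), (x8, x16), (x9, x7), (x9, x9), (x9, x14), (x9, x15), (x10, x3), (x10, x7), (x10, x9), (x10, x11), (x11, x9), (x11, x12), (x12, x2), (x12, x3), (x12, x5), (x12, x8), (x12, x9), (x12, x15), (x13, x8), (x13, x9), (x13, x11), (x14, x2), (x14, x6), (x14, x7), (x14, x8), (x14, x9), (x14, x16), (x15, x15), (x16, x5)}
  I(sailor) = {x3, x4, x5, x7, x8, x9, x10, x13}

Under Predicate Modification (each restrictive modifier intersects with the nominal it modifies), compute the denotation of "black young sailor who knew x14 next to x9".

{x10}

⟦who knew x14⟧ = {x : ⟨x, x14⟩ ∈ ⟦knew⟧} = {x1, x5, x8, x9, x10, x11, x13, x16}
⟦next to x9⟧ = {x : ⟨x, x9⟩ ∈ ⟦next to⟧} = {x1, x3, x6, x8, x9, x10, x11, x12, x13, x14}
⟦sailor⟧ = {x3, x4, x5, x7, x8, x9, x10, x13}
… ∩ ⟦who knew x14⟧ = {x3, x4, x5, x7, x8, x9, x10, x13} ∩ {x1, x5, x8, x9, x10, x11, x13, x16} = {x5, x8, x9, x10, x13}
… ∩ ⟦next to x9⟧ = {x5, x8, x9, x10, x13} ∩ {x1, x3, x6, x8, x9, x10, x11, x12, x13, x14} = {x8, x9, x10, x13}
… ∩ ⟦black⟧ = {x8, x9, x10, x13} ∩ {x2, x3, x6, x7, x8, x9, x10, x11, x13, x14, x15, x16} = {x8, x9, x10, x13}
… ∩ ⟦young⟧ = {x8, x9, x10, x13} ∩ {x1, x2, x5, x10, x11, x15, x16} = {x10}
So ⟦black young sailor who knew x14 next to x9⟧ = {x10}.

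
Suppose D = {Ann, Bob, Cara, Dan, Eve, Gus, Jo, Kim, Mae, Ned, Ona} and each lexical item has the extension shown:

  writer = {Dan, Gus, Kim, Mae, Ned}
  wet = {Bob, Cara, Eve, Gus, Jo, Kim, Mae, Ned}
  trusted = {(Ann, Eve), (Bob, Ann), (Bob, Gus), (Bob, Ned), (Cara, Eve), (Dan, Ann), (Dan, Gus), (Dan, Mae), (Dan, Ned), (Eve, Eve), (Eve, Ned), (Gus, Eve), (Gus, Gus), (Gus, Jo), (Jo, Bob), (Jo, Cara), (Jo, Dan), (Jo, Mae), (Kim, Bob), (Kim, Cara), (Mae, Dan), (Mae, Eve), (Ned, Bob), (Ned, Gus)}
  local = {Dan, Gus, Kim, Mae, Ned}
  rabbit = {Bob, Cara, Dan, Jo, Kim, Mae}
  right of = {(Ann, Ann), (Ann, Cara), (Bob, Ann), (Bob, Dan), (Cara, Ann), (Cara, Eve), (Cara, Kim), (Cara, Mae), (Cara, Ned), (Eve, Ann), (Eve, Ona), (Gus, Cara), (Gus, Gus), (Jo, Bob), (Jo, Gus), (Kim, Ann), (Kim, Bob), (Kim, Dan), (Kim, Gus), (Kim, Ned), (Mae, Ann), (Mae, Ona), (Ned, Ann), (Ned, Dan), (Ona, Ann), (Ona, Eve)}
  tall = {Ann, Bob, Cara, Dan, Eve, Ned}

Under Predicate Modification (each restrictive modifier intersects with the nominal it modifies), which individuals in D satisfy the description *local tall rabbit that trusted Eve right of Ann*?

⟦that trusted Eve⟧ = {x : ⟨x, Eve⟩ ∈ ⟦trusted⟧} = {Ann, Cara, Eve, Gus, Mae}
⟦right of Ann⟧ = {x : ⟨x, Ann⟩ ∈ ⟦right of⟧} = {Ann, Bob, Cara, Eve, Kim, Mae, Ned, Ona}
⟦rabbit⟧ = {Bob, Cara, Dan, Jo, Kim, Mae}
… ∩ ⟦that trusted Eve⟧ = {Bob, Cara, Dan, Jo, Kim, Mae} ∩ {Ann, Cara, Eve, Gus, Mae} = {Cara, Mae}
… ∩ ⟦right of Ann⟧ = {Cara, Mae} ∩ {Ann, Bob, Cara, Eve, Kim, Mae, Ned, Ona} = {Cara, Mae}
… ∩ ⟦local⟧ = {Cara, Mae} ∩ {Dan, Gus, Kim, Mae, Ned} = {Mae}
… ∩ ⟦tall⟧ = {Mae} ∩ {Ann, Bob, Cara, Dan, Eve, Ned} = ∅
So ⟦local tall rabbit that trusted Eve right of Ann⟧ = ∅.

∅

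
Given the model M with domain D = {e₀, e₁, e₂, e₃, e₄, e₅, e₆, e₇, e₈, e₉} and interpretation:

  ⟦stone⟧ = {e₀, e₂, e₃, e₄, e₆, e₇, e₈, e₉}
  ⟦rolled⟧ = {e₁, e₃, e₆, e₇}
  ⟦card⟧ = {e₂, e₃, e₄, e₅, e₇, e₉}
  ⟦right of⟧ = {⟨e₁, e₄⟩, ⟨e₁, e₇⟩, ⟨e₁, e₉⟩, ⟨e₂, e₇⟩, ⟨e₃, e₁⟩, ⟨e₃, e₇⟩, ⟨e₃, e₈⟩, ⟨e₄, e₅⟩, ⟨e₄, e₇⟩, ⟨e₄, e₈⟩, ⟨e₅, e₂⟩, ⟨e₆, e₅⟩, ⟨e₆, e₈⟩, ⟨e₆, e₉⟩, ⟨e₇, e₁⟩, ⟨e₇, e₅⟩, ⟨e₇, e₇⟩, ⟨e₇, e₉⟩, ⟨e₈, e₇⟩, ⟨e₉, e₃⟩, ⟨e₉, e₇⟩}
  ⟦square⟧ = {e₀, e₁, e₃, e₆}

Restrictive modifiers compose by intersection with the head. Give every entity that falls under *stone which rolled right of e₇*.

⟦which rolled⟧ = ⟦rolled⟧ = {e₁, e₃, e₆, e₇}
⟦right of e₇⟧ = {x : ⟨x, e₇⟩ ∈ ⟦right of⟧} = {e₁, e₂, e₃, e₄, e₇, e₈, e₉}
⟦stone⟧ = {e₀, e₂, e₃, e₄, e₆, e₇, e₈, e₉}
… ∩ ⟦which rolled⟧ = {e₀, e₂, e₃, e₄, e₆, e₇, e₈, e₉} ∩ {e₁, e₃, e₆, e₇} = {e₃, e₆, e₇}
… ∩ ⟦right of e₇⟧ = {e₃, e₆, e₇} ∩ {e₁, e₂, e₃, e₄, e₇, e₈, e₉} = {e₃, e₇}
So ⟦stone which rolled right of e₇⟧ = {e₃, e₇}.

{e₃, e₇}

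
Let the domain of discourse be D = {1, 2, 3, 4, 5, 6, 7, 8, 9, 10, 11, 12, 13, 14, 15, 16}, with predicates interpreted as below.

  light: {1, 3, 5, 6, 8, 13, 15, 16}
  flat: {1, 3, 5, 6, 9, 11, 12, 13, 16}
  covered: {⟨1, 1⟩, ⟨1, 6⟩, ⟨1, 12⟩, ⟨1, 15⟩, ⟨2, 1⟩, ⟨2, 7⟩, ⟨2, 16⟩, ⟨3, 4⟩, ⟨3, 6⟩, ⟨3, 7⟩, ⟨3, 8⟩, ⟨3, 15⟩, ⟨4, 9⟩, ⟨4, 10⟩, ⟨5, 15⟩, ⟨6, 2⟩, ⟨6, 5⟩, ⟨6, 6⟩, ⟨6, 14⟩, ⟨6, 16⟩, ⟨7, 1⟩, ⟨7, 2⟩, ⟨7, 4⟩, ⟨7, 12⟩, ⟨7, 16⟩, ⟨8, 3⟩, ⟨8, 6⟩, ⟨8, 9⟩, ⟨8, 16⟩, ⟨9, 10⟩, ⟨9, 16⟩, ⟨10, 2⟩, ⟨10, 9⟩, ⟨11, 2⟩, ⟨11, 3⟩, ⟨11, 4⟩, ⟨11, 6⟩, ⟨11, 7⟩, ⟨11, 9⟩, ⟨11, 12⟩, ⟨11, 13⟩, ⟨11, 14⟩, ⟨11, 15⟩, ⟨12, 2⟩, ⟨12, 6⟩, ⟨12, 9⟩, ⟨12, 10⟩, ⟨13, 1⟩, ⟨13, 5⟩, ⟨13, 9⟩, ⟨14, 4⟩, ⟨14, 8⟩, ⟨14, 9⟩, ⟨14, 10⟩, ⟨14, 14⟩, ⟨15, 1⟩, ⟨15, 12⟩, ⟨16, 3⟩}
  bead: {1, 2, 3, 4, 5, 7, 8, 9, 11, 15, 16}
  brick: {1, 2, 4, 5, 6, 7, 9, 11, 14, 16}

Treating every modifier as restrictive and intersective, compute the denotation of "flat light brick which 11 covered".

⟦which 11 covered⟧ = {x : ⟨11, x⟩ ∈ ⟦covered⟧} = {2, 3, 4, 6, 7, 9, 12, 13, 14, 15}
⟦brick⟧ = {1, 2, 4, 5, 6, 7, 9, 11, 14, 16}
… ∩ ⟦which 11 covered⟧ = {1, 2, 4, 5, 6, 7, 9, 11, 14, 16} ∩ {2, 3, 4, 6, 7, 9, 12, 13, 14, 15} = {2, 4, 6, 7, 9, 14}
… ∩ ⟦flat⟧ = {2, 4, 6, 7, 9, 14} ∩ {1, 3, 5, 6, 9, 11, 12, 13, 16} = {6, 9}
… ∩ ⟦light⟧ = {6, 9} ∩ {1, 3, 5, 6, 8, 13, 15, 16} = {6}
So ⟦flat light brick which 11 covered⟧ = {6}.

{6}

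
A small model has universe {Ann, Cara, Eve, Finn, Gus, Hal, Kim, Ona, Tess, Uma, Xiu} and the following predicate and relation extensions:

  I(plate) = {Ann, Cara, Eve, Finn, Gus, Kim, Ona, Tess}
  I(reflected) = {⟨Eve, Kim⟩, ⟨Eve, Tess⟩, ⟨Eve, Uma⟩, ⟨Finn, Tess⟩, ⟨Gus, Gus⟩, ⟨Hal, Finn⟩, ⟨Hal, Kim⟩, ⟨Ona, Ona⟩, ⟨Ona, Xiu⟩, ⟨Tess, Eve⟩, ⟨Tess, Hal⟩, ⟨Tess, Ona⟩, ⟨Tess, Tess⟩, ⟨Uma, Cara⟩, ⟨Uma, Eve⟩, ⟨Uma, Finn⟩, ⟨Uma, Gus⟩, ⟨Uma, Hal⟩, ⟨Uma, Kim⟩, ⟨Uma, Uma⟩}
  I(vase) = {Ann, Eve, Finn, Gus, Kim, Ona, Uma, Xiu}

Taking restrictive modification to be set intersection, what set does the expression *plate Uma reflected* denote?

{Cara, Eve, Finn, Gus, Kim}

⟦Uma reflected⟧ = {x : ⟨Uma, x⟩ ∈ ⟦reflected⟧} = {Cara, Eve, Finn, Gus, Hal, Kim, Uma}
⟦plate⟧ = {Ann, Cara, Eve, Finn, Gus, Kim, Ona, Tess}
… ∩ ⟦Uma reflected⟧ = {Ann, Cara, Eve, Finn, Gus, Kim, Ona, Tess} ∩ {Cara, Eve, Finn, Gus, Hal, Kim, Uma} = {Cara, Eve, Finn, Gus, Kim}
So ⟦plate Uma reflected⟧ = {Cara, Eve, Finn, Gus, Kim}.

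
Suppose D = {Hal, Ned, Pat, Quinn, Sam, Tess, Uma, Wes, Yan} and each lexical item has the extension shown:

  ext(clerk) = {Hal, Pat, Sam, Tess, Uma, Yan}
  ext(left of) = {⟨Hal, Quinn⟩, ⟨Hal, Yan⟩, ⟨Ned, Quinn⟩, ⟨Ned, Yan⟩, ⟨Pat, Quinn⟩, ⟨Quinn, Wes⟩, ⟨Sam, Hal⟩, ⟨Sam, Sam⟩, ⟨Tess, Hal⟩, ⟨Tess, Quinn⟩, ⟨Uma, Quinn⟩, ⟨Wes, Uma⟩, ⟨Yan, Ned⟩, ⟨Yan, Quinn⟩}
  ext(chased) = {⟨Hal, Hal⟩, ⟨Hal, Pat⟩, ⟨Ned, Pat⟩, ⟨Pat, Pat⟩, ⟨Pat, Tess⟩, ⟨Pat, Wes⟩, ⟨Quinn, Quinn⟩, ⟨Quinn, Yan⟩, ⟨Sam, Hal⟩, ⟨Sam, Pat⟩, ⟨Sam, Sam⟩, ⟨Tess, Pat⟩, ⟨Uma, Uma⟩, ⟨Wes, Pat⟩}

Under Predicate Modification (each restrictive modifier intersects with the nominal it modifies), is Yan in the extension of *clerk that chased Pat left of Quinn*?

⟦that chased Pat⟧ = {x : ⟨x, Pat⟩ ∈ ⟦chased⟧} = {Hal, Ned, Pat, Sam, Tess, Wes}
⟦left of Quinn⟧ = {x : ⟨x, Quinn⟩ ∈ ⟦left of⟧} = {Hal, Ned, Pat, Tess, Uma, Yan}
⟦clerk⟧ = {Hal, Pat, Sam, Tess, Uma, Yan}
… ∩ ⟦that chased Pat⟧ = {Hal, Pat, Sam, Tess, Uma, Yan} ∩ {Hal, Ned, Pat, Sam, Tess, Wes} = {Hal, Pat, Sam, Tess}
… ∩ ⟦left of Quinn⟧ = {Hal, Pat, Sam, Tess} ∩ {Hal, Ned, Pat, Tess, Uma, Yan} = {Hal, Pat, Tess}
⟦clerk that chased Pat left of Quinn⟧ = {Hal, Pat, Tess}; Yan ∉ this set.

no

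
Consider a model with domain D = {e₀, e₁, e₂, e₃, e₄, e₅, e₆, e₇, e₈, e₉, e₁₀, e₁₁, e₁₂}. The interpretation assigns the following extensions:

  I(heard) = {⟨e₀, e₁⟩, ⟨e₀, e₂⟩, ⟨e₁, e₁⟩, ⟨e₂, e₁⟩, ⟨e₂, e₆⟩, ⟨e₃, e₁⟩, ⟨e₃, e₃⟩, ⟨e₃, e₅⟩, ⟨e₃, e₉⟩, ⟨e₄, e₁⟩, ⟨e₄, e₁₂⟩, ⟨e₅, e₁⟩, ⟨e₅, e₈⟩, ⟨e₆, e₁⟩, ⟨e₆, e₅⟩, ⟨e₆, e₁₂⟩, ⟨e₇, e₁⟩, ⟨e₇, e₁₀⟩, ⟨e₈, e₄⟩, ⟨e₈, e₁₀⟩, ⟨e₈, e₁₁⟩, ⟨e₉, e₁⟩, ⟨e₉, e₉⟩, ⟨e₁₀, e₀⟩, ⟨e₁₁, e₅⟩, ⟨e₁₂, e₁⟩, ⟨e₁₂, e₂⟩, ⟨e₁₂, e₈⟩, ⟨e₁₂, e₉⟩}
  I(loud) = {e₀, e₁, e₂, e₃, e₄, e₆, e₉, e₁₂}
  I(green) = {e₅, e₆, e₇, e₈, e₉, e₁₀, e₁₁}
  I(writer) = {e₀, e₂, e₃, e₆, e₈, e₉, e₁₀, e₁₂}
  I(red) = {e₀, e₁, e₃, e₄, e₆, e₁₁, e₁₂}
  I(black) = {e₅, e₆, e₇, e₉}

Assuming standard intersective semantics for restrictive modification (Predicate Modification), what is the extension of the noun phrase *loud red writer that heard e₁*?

{e₀, e₃, e₆, e₁₂}

⟦that heard e₁⟧ = {x : ⟨x, e₁⟩ ∈ ⟦heard⟧} = {e₀, e₁, e₂, e₃, e₄, e₅, e₆, e₇, e₉, e₁₂}
⟦writer⟧ = {e₀, e₂, e₃, e₆, e₈, e₉, e₁₀, e₁₂}
… ∩ ⟦that heard e₁⟧ = {e₀, e₂, e₃, e₆, e₈, e₉, e₁₀, e₁₂} ∩ {e₀, e₁, e₂, e₃, e₄, e₅, e₆, e₇, e₉, e₁₂} = {e₀, e₂, e₃, e₆, e₉, e₁₂}
… ∩ ⟦loud⟧ = {e₀, e₂, e₃, e₆, e₉, e₁₂} ∩ {e₀, e₁, e₂, e₃, e₄, e₆, e₉, e₁₂} = {e₀, e₂, e₃, e₆, e₉, e₁₂}
… ∩ ⟦red⟧ = {e₀, e₂, e₃, e₆, e₉, e₁₂} ∩ {e₀, e₁, e₃, e₄, e₆, e₁₁, e₁₂} = {e₀, e₃, e₆, e₁₂}
So ⟦loud red writer that heard e₁⟧ = {e₀, e₃, e₆, e₁₂}.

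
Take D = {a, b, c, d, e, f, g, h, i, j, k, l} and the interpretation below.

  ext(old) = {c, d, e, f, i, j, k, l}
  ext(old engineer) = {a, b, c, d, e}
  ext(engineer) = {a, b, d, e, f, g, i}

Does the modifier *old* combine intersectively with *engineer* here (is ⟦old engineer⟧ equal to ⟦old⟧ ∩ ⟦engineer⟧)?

no

⟦old⟧ ∩ ⟦engineer⟧ = {c, d, e, f, i, j, k, l} ∩ {a, b, d, e, f, g, i} = {d, e, f, i}
Observed ⟦old engineer⟧ = {a, b, c, d, e}.
These differ, so the modifier is not intersective in this model.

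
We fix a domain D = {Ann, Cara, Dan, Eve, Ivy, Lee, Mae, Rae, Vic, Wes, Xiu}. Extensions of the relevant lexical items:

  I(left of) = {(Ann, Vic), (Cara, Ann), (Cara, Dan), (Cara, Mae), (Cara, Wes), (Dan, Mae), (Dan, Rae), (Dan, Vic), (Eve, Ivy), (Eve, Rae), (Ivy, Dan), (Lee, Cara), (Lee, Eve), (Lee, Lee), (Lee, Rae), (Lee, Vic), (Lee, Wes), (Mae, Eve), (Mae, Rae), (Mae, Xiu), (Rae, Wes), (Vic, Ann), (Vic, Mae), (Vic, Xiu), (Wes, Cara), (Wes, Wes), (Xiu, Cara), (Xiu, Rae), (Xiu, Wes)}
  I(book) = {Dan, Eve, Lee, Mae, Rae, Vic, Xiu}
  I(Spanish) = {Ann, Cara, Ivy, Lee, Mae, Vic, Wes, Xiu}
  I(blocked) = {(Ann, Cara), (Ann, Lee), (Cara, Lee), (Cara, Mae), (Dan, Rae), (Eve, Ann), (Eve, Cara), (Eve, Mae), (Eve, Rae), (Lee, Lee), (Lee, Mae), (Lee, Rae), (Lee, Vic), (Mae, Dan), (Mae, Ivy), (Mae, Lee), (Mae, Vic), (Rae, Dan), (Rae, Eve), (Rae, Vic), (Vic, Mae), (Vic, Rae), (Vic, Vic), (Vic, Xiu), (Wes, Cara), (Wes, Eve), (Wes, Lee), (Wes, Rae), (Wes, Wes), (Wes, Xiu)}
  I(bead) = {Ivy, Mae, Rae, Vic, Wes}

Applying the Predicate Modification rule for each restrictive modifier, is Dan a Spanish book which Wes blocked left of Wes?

⟦which Wes blocked⟧ = {x : ⟨Wes, x⟩ ∈ ⟦blocked⟧} = {Cara, Eve, Lee, Rae, Wes, Xiu}
⟦left of Wes⟧ = {x : ⟨x, Wes⟩ ∈ ⟦left of⟧} = {Cara, Lee, Rae, Wes, Xiu}
⟦book⟧ = {Dan, Eve, Lee, Mae, Rae, Vic, Xiu}
… ∩ ⟦which Wes blocked⟧ = {Dan, Eve, Lee, Mae, Rae, Vic, Xiu} ∩ {Cara, Eve, Lee, Rae, Wes, Xiu} = {Eve, Lee, Rae, Xiu}
… ∩ ⟦left of Wes⟧ = {Eve, Lee, Rae, Xiu} ∩ {Cara, Lee, Rae, Wes, Xiu} = {Lee, Rae, Xiu}
… ∩ ⟦Spanish⟧ = {Lee, Rae, Xiu} ∩ {Ann, Cara, Ivy, Lee, Mae, Vic, Wes, Xiu} = {Lee, Xiu}
⟦Spanish book which Wes blocked left of Wes⟧ = {Lee, Xiu}; Dan ∉ this set.

no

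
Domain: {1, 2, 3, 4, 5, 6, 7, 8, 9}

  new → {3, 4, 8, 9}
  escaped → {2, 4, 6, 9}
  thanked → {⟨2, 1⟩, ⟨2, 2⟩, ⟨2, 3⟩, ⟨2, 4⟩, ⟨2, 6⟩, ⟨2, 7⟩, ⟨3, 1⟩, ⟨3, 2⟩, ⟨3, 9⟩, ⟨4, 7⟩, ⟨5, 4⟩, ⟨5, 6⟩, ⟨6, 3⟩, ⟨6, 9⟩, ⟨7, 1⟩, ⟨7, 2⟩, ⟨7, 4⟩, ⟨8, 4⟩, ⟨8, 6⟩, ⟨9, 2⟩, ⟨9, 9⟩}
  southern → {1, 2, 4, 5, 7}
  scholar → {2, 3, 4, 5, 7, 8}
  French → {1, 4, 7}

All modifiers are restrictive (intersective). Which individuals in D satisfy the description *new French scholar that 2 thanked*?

⟦that 2 thanked⟧ = {x : ⟨2, x⟩ ∈ ⟦thanked⟧} = {1, 2, 3, 4, 6, 7}
⟦scholar⟧ = {2, 3, 4, 5, 7, 8}
… ∩ ⟦that 2 thanked⟧ = {2, 3, 4, 5, 7, 8} ∩ {1, 2, 3, 4, 6, 7} = {2, 3, 4, 7}
… ∩ ⟦new⟧ = {2, 3, 4, 7} ∩ {3, 4, 8, 9} = {3, 4}
… ∩ ⟦French⟧ = {3, 4} ∩ {1, 4, 7} = {4}
So ⟦new French scholar that 2 thanked⟧ = {4}.

{4}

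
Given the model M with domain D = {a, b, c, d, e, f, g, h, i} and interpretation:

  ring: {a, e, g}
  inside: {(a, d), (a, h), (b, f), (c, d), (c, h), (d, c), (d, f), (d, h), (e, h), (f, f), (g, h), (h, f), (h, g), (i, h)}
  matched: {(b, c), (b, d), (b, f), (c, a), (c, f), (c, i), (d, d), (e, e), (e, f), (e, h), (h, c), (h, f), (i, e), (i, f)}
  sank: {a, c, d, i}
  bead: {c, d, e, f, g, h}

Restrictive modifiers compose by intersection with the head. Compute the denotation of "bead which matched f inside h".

⟦which matched f⟧ = {x : ⟨x, f⟩ ∈ ⟦matched⟧} = {b, c, e, h, i}
⟦inside h⟧ = {x : ⟨x, h⟩ ∈ ⟦inside⟧} = {a, c, d, e, g, i}
⟦bead⟧ = {c, d, e, f, g, h}
… ∩ ⟦which matched f⟧ = {c, d, e, f, g, h} ∩ {b, c, e, h, i} = {c, e, h}
… ∩ ⟦inside h⟧ = {c, e, h} ∩ {a, c, d, e, g, i} = {c, e}
So ⟦bead which matched f inside h⟧ = {c, e}.

{c, e}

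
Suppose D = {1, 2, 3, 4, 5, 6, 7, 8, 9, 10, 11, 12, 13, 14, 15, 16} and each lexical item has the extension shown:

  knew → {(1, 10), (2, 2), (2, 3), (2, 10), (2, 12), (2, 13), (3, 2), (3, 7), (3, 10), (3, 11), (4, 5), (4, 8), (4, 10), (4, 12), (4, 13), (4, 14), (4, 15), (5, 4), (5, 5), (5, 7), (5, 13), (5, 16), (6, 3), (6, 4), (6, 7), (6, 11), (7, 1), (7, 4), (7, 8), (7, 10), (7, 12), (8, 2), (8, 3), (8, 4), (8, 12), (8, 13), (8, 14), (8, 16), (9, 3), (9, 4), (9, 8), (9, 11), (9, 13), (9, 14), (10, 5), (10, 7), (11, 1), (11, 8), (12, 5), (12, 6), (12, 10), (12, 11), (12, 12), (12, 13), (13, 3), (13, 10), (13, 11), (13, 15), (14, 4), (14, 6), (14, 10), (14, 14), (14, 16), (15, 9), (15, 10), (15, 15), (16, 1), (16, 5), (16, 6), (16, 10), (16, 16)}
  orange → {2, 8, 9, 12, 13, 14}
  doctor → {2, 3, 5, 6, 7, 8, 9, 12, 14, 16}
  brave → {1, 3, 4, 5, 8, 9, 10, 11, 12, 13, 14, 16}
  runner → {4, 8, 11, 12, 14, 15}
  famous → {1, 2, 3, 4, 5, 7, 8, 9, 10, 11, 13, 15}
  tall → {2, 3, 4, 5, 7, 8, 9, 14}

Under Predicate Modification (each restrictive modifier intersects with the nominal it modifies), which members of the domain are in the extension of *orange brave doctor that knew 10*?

⟦that knew 10⟧ = {x : ⟨x, 10⟩ ∈ ⟦knew⟧} = {1, 2, 3, 4, 7, 12, 13, 14, 15, 16}
⟦doctor⟧ = {2, 3, 5, 6, 7, 8, 9, 12, 14, 16}
… ∩ ⟦that knew 10⟧ = {2, 3, 5, 6, 7, 8, 9, 12, 14, 16} ∩ {1, 2, 3, 4, 7, 12, 13, 14, 15, 16} = {2, 3, 7, 12, 14, 16}
… ∩ ⟦orange⟧ = {2, 3, 7, 12, 14, 16} ∩ {2, 8, 9, 12, 13, 14} = {2, 12, 14}
… ∩ ⟦brave⟧ = {2, 12, 14} ∩ {1, 3, 4, 5, 8, 9, 10, 11, 12, 13, 14, 16} = {12, 14}
So ⟦orange brave doctor that knew 10⟧ = {12, 14}.

{12, 14}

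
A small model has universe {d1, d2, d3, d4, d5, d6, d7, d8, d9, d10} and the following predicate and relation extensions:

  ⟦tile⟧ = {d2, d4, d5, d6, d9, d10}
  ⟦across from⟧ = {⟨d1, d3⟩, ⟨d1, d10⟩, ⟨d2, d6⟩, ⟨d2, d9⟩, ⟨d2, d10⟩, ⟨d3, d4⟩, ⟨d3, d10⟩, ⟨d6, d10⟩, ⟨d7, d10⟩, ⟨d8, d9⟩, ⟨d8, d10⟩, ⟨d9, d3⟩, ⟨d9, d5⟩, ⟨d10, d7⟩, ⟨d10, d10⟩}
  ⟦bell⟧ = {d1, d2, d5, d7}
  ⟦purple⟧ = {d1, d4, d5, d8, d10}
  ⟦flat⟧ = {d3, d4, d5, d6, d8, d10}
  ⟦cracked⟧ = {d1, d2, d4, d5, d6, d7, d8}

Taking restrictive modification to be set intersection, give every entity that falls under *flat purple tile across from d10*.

{d10}

⟦across from d10⟧ = {x : ⟨x, d10⟩ ∈ ⟦across from⟧} = {d1, d2, d3, d6, d7, d8, d10}
⟦tile⟧ = {d2, d4, d5, d6, d9, d10}
… ∩ ⟦across from d10⟧ = {d2, d4, d5, d6, d9, d10} ∩ {d1, d2, d3, d6, d7, d8, d10} = {d2, d6, d10}
… ∩ ⟦flat⟧ = {d2, d6, d10} ∩ {d3, d4, d5, d6, d8, d10} = {d6, d10}
… ∩ ⟦purple⟧ = {d6, d10} ∩ {d1, d4, d5, d8, d10} = {d10}
So ⟦flat purple tile across from d10⟧ = {d10}.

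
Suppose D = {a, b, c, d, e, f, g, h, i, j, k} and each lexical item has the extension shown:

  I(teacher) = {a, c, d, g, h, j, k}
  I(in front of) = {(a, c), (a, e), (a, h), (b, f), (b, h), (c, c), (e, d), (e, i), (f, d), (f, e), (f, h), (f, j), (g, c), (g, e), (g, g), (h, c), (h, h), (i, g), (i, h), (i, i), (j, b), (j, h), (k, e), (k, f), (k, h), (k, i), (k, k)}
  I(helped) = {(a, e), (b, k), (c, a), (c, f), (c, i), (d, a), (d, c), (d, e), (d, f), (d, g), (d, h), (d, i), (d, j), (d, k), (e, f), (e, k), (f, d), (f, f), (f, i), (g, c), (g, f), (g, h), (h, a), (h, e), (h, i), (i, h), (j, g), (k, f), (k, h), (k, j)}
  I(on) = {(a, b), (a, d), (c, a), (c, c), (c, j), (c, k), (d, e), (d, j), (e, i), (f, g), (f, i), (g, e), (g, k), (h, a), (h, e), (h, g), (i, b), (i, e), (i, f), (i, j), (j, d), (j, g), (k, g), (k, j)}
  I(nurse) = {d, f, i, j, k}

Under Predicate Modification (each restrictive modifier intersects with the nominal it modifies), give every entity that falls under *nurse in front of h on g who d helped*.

⟦in front of h⟧ = {x : ⟨x, h⟩ ∈ ⟦in front of⟧} = {a, b, f, h, i, j, k}
⟦on g⟧ = {x : ⟨x, g⟩ ∈ ⟦on⟧} = {f, h, j, k}
⟦who d helped⟧ = {x : ⟨d, x⟩ ∈ ⟦helped⟧} = {a, c, e, f, g, h, i, j, k}
⟦nurse⟧ = {d, f, i, j, k}
… ∩ ⟦in front of h⟧ = {d, f, i, j, k} ∩ {a, b, f, h, i, j, k} = {f, i, j, k}
… ∩ ⟦on g⟧ = {f, i, j, k} ∩ {f, h, j, k} = {f, j, k}
… ∩ ⟦who d helped⟧ = {f, j, k} ∩ {a, c, e, f, g, h, i, j, k} = {f, j, k}
So ⟦nurse in front of h on g who d helped⟧ = {f, j, k}.

{f, j, k}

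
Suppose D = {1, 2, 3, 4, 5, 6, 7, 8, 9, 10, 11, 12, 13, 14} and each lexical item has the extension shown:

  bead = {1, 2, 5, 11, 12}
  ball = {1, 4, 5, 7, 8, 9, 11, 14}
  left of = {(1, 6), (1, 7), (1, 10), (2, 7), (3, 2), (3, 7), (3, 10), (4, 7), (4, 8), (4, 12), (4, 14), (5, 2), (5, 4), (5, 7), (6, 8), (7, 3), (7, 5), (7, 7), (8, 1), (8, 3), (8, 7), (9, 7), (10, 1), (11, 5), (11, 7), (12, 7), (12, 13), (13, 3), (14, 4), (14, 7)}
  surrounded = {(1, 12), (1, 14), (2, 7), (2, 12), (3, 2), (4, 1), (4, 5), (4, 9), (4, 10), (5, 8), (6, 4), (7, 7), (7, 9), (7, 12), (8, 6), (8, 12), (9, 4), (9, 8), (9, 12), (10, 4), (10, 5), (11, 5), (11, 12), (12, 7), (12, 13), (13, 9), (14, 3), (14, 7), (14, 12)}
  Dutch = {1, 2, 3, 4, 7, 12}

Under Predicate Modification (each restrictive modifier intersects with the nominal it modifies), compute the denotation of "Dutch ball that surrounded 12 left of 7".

{1, 7}

⟦that surrounded 12⟧ = {x : ⟨x, 12⟩ ∈ ⟦surrounded⟧} = {1, 2, 7, 8, 9, 11, 14}
⟦left of 7⟧ = {x : ⟨x, 7⟩ ∈ ⟦left of⟧} = {1, 2, 3, 4, 5, 7, 8, 9, 11, 12, 14}
⟦ball⟧ = {1, 4, 5, 7, 8, 9, 11, 14}
… ∩ ⟦that surrounded 12⟧ = {1, 4, 5, 7, 8, 9, 11, 14} ∩ {1, 2, 7, 8, 9, 11, 14} = {1, 7, 8, 9, 11, 14}
… ∩ ⟦left of 7⟧ = {1, 7, 8, 9, 11, 14} ∩ {1, 2, 3, 4, 5, 7, 8, 9, 11, 12, 14} = {1, 7, 8, 9, 11, 14}
… ∩ ⟦Dutch⟧ = {1, 7, 8, 9, 11, 14} ∩ {1, 2, 3, 4, 7, 12} = {1, 7}
So ⟦Dutch ball that surrounded 12 left of 7⟧ = {1, 7}.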